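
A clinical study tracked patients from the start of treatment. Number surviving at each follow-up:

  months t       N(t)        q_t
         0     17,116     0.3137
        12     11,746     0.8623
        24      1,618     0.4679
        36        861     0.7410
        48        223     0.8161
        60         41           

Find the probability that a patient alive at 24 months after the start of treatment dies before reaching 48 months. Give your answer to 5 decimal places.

0.86218

P(die before 48 | alive at 24) = 1 − N(48)/N(24) = 1 − 223/1,618 = (1,395)/1,618 = 0.862176.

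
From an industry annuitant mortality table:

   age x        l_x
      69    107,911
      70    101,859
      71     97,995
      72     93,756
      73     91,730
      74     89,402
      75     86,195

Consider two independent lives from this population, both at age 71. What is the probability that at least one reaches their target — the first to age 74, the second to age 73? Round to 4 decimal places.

0.9944

p₁ = l_74/l_71 = 89,402/97,995 = 0.912312; p₂ = l_73/l_71 = 91,730/97,995 = 0.936068.
P(at least one) = 1 − (1−p₁)(1−p₂) = 1 − 0.087688 × 0.063932 = 0.994394.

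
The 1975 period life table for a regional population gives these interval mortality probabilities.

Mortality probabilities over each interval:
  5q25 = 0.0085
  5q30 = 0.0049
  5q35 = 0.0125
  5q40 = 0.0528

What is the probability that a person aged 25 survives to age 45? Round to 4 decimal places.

The overall survival probability is (1 − 0.0085) × (1 − 0.0049) × (1 − 0.0125) × (1 − 0.0528).
= 0.9915 × 0.9951 × 0.9875 × 0.9472 = 0.922865.

0.9229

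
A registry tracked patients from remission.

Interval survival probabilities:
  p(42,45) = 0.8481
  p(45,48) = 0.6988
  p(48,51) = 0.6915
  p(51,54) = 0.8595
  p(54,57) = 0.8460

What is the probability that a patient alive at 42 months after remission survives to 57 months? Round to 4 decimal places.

The overall survival probability is 0.8481 × 0.6988 × 0.6915 × 0.8595 × 0.8460.
= 0.297995.

0.2980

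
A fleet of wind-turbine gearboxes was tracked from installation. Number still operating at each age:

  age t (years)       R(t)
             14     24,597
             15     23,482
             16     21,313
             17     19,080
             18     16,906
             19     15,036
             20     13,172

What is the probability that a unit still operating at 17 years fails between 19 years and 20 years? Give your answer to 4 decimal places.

This is the probability of reaching 19 but not 20, conditional on being operational at 17: (R(19) − R(20)) / R(17).
= (15,036 − 13,172) / 19,080 = 1,864 / 19,080 = 0.097694.

0.0977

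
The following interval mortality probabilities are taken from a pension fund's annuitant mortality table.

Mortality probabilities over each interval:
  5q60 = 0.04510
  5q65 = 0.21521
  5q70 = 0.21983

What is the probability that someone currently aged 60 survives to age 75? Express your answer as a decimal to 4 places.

15p60 = (1 − 0.04510) × (1 − 0.21521) × (1 − 0.21983).
= 0.95490 × 0.78479 × 0.78017 = 0.584656.

0.5847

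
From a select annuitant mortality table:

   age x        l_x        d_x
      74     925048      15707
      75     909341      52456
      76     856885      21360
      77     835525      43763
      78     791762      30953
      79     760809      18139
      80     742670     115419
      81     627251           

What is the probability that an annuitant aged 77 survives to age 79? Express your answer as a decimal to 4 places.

We want 2p77 = l_79/l_77.
The conditional survival probability is l_79/l_77 = 760809/835525 = 0.910576.

0.9106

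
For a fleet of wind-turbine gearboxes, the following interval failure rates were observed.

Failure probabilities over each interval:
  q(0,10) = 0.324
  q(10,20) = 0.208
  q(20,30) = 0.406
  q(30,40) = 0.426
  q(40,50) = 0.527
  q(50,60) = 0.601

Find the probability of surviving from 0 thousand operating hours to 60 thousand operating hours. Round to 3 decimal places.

0.034

P(survive 0→60) = (1 − 0.324) × (1 − 0.208) × (1 − 0.406) × (1 − 0.426) × (1 − 0.527) × (1 − 0.601).
= 0.676 × 0.792 × 0.594 × 0.574 × 0.473 × 0.399 = 0.034451.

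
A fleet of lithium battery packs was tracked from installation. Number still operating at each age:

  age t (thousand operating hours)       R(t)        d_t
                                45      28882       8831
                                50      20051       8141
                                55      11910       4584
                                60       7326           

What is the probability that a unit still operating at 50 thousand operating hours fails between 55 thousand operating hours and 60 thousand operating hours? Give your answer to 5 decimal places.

This is the probability of reaching 55 but not 60, conditional on being operational at 50: (R(55) − R(60)) / R(50).
= (11910 − 7326) / 20051 = 4584 / 20051 = 0.228617.

0.22862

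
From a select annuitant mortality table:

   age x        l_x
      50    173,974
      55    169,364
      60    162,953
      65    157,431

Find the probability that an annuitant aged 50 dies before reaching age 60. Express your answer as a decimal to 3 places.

0.063

P(die before 60 | alive at 50) = 1 − l_60/l_50 = 1 − 162,953/173,974 = (11,021)/173,974 = 0.063349.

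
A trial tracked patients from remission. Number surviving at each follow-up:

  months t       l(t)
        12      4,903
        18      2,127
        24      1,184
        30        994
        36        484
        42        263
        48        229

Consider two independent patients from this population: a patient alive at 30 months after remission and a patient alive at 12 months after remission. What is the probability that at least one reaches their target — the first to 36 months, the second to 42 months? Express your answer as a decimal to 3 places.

0.514

p₁ = l(36)/l(30) = 484/994 = 0.486922; p₂ = l(42)/l(12) = 263/4,903 = 0.053641.
P(at least one) = 1 − (1−p₁)(1−p₂) = 1 − 0.513078 × 0.946359 = 0.514444.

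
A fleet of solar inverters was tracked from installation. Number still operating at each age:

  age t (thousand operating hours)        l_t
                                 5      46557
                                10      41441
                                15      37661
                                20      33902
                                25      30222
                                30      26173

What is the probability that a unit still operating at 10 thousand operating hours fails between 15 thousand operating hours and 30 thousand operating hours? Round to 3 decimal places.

This is the probability of reaching 15 but not 30, conditional on being operational at 10: (l_15 − l_30) / l_10.
= (37661 − 26173) / 41441 = 11488 / 41441 = 0.277213.

0.277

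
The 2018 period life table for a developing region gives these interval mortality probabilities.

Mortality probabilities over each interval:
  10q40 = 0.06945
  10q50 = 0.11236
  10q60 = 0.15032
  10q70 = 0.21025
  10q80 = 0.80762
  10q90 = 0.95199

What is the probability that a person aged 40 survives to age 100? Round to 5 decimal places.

The overall survival probability is (1 − 0.06945) × (1 − 0.11236) × (1 − 0.15032) × (1 − 0.21025) × (1 − 0.80762) × (1 − 0.95199).
= 0.93055 × 0.88764 × 0.84968 × 0.78975 × 0.19238 × 0.04801 = 0.005119.

0.00512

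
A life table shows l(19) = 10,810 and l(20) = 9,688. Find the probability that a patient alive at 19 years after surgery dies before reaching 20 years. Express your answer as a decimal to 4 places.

0.1038

P(die before 20 | alive at 19) = 1 − l(20)/l(19) = 1 − 9,688/10,810 = (1,122)/10,810 = 0.103793.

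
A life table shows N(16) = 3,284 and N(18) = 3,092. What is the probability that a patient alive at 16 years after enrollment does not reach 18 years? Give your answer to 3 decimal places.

P(die before 18 | alive at 16) = 1 − N(18)/N(16) = 1 − 3,092/3,284 = (192)/3,284 = 0.058465.

0.058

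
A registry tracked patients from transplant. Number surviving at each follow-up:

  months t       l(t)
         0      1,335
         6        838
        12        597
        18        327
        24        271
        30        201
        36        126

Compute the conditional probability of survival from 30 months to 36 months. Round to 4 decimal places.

The conditional survival probability is l(36)/l(30) = 126/201 = 0.626866.

0.6269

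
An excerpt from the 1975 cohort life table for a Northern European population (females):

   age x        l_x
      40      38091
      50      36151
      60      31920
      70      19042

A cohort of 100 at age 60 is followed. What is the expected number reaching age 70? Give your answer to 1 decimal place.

59.7

The relevant probability is 19042/31920 = 0.596554.
Expected number = 100 × 0.596554 = 59.7.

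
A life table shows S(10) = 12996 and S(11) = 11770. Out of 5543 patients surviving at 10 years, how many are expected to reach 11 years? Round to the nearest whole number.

The relevant probability is 11770/12996 = 0.905663.
Expected number = 5543 × 0.905663 = 5020.

5020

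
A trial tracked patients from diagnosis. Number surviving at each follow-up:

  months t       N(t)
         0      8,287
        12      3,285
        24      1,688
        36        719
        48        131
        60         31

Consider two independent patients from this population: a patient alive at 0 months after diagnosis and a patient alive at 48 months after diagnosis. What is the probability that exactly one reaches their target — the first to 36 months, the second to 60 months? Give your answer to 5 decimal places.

0.28234

p₁ = N(36)/N(0) = 719/8,287 = 0.086762; p₂ = N(60)/N(48) = 31/131 = 0.236641.
P(exactly one) = p₁(1−p₂) + (1−p₁)p₂ = 0.066231 + 0.216110 = 0.282340.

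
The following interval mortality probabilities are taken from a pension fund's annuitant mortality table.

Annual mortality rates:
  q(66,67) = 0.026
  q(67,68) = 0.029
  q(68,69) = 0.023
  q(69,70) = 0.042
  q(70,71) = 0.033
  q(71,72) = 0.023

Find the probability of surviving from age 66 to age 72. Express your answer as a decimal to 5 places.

P(survive 66→72) = (1 − 0.026) × (1 − 0.029) × (1 − 0.023) × (1 − 0.042) × (1 − 0.033) × (1 − 0.023).
= 0.974 × 0.971 × 0.977 × 0.958 × 0.967 × 0.977 = 0.836295.

0.83629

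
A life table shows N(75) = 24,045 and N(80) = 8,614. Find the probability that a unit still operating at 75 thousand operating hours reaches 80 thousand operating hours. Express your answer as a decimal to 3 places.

0.358

The conditional survival probability is N(80)/N(75) = 8,614/24,045 = 0.358245.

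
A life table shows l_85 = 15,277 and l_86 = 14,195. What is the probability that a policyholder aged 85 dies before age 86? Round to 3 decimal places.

P(die before 86 | alive at 85) = 1 − l_86/l_85 = 1 − 14,195/15,277 = (1,082)/15,277 = 0.070825.

0.071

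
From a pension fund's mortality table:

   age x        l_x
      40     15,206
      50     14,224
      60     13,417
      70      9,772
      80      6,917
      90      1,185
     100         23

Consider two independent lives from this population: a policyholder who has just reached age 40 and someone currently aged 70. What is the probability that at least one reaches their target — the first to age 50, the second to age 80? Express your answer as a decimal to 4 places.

p₁ = l_50/l_40 = 14,224/15,206 = 0.935420; p₂ = l_80/l_70 = 6,917/9,772 = 0.707839.
P(at least one) = 1 − (1−p₁)(1−p₂) = 1 − 0.064580 × 0.292161 = 0.981132.

0.9811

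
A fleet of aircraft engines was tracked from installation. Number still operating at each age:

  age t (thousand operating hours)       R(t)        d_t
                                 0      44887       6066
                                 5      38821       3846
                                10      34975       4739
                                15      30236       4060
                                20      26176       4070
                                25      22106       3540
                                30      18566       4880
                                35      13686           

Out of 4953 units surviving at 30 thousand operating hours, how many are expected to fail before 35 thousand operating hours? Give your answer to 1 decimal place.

1301.9

The relevant probability is 1 − 13686/18566 = 0.262846.
Expected number = 4953 × 0.262846 = 1301.9.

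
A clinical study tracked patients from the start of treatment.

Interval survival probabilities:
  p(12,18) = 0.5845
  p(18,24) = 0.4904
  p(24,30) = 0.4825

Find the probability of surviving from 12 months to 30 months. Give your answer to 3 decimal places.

Chaining the interval survival probabilities: 0.5845 × 0.4904 × 0.4825.
= 0.138303.

0.138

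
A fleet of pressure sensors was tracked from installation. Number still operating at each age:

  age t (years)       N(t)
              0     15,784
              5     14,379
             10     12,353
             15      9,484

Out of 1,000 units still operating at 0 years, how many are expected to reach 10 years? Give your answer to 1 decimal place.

782.6

The relevant probability is 12,353/15,784 = 0.782628.
Expected number = 1,000 × 0.782628 = 782.6.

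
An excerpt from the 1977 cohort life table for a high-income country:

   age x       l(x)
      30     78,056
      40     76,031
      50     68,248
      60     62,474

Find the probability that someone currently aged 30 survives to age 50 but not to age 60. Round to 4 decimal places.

0.0740

This is the probability of reaching 50 but not 60, conditional on being alive at 30: (l(50) − l(60)) / l(30).
= (68,248 − 62,474) / 78,056 = 5,774 / 78,056 = 0.073973.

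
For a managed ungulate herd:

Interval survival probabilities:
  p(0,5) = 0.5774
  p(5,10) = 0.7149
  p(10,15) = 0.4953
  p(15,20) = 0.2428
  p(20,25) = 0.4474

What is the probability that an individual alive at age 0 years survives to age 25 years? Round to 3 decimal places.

0.022

P(survive 0→25) = 0.5774 × 0.7149 × 0.4953 × 0.2428 × 0.4474.
= 0.022209.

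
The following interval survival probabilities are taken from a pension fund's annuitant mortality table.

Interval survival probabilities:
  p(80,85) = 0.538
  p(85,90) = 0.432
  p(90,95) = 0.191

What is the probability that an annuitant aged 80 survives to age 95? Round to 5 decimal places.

Survival from 80 to 95 is the product of surviving each interval: 0.538 × 0.432 × 0.191.
= 0.044391.

0.04439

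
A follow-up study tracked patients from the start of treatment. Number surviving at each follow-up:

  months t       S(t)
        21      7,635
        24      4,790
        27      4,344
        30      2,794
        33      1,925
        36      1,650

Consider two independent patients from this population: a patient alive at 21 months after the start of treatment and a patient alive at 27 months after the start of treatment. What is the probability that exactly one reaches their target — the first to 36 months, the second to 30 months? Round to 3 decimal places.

0.581

p₁ = S(36)/S(21) = 1,650/7,635 = 0.216110; p₂ = S(30)/S(27) = 2,794/4,344 = 0.643186.
P(exactly one) = p₁(1−p₂) + (1−p₁)p₂ = 0.077111 + 0.504187 = 0.581298.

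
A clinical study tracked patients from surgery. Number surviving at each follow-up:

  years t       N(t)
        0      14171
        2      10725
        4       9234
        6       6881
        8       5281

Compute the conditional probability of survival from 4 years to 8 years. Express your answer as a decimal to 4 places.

0.5719

The conditional survival probability is N(8)/N(4) = 5281/9234 = 0.571908.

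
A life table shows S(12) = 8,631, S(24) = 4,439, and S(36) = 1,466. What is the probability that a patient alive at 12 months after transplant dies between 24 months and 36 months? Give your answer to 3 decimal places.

0.344

This is the probability of reaching 24 but not 36, conditional on being alive at 12: (S(24) − S(36)) / S(12).
= (4,439 − 1,466) / 8,631 = 2,973 / 8,631 = 0.344456.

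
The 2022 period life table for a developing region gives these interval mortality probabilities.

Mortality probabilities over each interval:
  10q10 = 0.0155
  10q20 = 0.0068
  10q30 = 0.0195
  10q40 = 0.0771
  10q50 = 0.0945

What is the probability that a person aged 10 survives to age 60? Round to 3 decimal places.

0.801

Chaining the interval survival probabilities: (1 − 0.0155) × (1 − 0.0068) × (1 − 0.0195) × (1 − 0.0771) × (1 − 0.0945).
= 0.9845 × 0.9932 × 0.9805 × 0.9229 × 0.9055 = 0.801204.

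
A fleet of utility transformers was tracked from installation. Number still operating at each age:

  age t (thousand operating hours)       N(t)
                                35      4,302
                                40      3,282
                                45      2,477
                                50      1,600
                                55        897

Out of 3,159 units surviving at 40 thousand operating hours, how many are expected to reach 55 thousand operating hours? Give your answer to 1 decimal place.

The relevant probability is 897/3,282 = 0.273309.
Expected number = 3,159 × 0.273309 = 863.4.

863.4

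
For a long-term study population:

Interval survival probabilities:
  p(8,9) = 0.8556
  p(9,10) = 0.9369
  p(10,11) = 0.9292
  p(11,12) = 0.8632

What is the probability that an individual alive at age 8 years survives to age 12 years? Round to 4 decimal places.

P(survive 8→12) = 0.8556 × 0.9369 × 0.9292 × 0.8632.
= 0.642961.

0.6430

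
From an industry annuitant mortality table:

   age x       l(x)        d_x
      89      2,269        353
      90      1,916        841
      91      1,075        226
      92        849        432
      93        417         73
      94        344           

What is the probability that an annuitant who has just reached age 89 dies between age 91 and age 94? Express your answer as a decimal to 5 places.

0.32217

This is the probability of reaching 91 but not 94, conditional on being alive at 89: (l(91) − l(94)) / l(89).
= (1,075 − 344) / 2,269 = 731 / 2,269 = 0.322168.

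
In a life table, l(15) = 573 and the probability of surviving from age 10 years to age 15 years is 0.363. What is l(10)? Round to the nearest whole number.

l(10) = l(15) / p = 573 / 0.363 = 1579.

1579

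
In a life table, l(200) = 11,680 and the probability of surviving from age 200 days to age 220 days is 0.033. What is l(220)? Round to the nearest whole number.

385

l(220) = l(200) × p = 11,680 × 0.033 = 385.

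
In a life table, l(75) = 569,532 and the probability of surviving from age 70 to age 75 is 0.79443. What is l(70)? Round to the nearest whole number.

l(70) = l(75) / p = 569,532 / 0.79443 = 716906.

716906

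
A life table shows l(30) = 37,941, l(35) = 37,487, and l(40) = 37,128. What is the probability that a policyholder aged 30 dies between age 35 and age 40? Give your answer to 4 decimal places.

0.0095

This is the probability of reaching 35 but not 40, conditional on being alive at 30: (l(35) − l(40)) / l(30).
= (37,487 − 37,128) / 37,941 = 359 / 37,941 = 0.009462.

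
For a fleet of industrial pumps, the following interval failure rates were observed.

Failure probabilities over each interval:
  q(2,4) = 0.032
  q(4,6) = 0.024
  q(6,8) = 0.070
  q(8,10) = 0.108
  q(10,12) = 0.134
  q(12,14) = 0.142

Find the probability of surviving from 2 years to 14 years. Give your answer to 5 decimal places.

0.58234

P(survive 2→14) = (1 − 0.032) × (1 − 0.024) × (1 − 0.070) × (1 − 0.108) × (1 − 0.134) × (1 − 0.142).
= 0.968 × 0.976 × 0.930 × 0.892 × 0.866 × 0.858 = 0.582342.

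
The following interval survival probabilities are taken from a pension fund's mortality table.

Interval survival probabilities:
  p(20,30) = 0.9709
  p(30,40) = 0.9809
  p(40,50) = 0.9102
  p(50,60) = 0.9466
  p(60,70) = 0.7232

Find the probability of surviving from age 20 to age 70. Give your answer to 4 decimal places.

P(survive 20→70) = 0.9709 × 0.9809 × 0.9102 × 0.9466 × 0.7232.
= 0.593418.

0.5934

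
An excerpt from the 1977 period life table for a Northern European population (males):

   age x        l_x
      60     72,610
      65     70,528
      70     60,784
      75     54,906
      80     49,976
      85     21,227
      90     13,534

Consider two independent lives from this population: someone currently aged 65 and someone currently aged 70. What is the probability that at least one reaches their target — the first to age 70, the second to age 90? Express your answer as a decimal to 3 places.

0.893

p₁ = l_70/l_65 = 60,784/70,528 = 0.861842; p₂ = l_90/l_70 = 13,534/60,784 = 0.222657.
P(at least one) = 1 − (1−p₁)(1−p₂) = 1 − 0.138158 × 0.777343 = 0.892604.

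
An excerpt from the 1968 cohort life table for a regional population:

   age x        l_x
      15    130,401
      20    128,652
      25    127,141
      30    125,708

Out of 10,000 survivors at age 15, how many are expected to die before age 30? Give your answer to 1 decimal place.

The relevant probability is 1 − 125,708/130,401 = 0.035989.
Expected number = 10,000 × 0.035989 = 359.9.

359.9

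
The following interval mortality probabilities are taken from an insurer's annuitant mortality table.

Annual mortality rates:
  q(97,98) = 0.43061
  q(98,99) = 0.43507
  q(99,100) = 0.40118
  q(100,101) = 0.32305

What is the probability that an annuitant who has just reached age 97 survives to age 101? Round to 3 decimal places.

The overall survival probability is (1 − 0.43061) × (1 − 0.43507) × (1 − 0.40118) × (1 − 0.32305).
= 0.56939 × 0.56493 × 0.59882 × 0.67695 = 0.130394.

0.130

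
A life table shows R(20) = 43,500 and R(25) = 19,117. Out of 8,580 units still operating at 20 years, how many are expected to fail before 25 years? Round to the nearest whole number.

4809

The relevant probability is 1 − 19,117/43,500 = 0.560529.
Expected number = 8,580 × 0.560529 = 4809.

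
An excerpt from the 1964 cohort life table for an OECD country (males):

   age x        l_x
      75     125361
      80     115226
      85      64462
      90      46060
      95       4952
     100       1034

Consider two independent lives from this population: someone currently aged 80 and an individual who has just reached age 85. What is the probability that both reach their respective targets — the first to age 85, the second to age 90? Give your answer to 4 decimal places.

p₁ = l_85/l_80 = 64462/115226 = 0.559440; p₂ = l_90/l_85 = 46060/64462 = 0.714529.
P(both) = p₁ × p₂ = 0.559440 × 0.714529 = 0.399736.

0.3997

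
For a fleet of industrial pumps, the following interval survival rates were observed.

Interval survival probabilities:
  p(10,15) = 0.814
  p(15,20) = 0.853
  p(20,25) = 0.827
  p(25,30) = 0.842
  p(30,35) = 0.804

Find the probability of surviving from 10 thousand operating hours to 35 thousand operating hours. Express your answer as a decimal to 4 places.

0.3887

Chaining the interval survival probabilities: 0.814 × 0.853 × 0.827 × 0.842 × 0.804.
= 0.388729.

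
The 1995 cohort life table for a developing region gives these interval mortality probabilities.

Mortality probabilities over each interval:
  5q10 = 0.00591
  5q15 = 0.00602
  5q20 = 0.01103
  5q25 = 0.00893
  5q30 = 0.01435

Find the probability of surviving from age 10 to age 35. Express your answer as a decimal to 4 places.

Chaining the interval survival probabilities: (1 − 0.00591) × (1 − 0.00602) × (1 − 0.01103) × (1 − 0.00893) × (1 − 0.01435).
= 0.99409 × 0.99398 × 0.98897 × 0.99107 × 0.98565 = 0.954583.

0.9546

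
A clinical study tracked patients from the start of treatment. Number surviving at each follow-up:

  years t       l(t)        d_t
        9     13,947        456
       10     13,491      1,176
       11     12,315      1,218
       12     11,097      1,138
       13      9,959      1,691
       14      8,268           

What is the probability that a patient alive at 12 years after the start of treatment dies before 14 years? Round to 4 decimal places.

P(die before 14 | alive at 12) = 1 − l(14)/l(12) = 1 − 8,268/11,097 = (2,829)/11,097 = 0.254934.

0.2549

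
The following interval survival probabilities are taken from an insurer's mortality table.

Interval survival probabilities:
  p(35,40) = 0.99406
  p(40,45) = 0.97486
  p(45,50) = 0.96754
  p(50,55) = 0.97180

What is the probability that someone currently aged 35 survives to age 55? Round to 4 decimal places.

Chaining the interval survival probabilities: 0.99406 × 0.97486 × 0.96754 × 0.97180.
= 0.911173.

0.9112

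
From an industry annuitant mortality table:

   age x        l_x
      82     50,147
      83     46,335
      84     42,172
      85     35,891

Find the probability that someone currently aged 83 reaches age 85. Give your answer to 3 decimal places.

We want 2p83 = l_85/l_83.
The conditional survival probability is l_85/l_83 = 35,891/46,335 = 0.774598.

0.775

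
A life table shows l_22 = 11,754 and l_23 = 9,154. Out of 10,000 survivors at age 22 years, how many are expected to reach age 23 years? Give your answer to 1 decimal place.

7788.0

The relevant probability is 9,154/11,754 = 0.778799.
Expected number = 10,000 × 0.778799 = 7788.0.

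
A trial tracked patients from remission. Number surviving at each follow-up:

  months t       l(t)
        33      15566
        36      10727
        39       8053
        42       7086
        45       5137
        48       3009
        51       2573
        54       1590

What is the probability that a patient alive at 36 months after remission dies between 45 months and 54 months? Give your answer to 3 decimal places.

0.331

This is the probability of reaching 45 but not 54, conditional on being alive at 36: (l(45) − l(54)) / l(36).
= (5137 − 1590) / 10727 = 3547 / 10727 = 0.330661.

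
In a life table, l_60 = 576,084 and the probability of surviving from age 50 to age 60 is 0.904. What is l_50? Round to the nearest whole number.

637261

l_50 = l_60 / p = 576,084 / 0.904 = 637261.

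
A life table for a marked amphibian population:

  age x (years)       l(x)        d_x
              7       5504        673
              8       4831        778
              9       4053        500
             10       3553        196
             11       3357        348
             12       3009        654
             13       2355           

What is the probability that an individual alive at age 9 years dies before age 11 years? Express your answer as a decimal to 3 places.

P(die before 11 | alive at 9) = 1 − l(11)/l(9) = 1 − 3357/4053 = (696)/4053 = 0.171725.

0.172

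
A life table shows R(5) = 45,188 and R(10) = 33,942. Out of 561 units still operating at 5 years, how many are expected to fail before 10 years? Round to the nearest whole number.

The relevant probability is 1 − 33,942/45,188 = 0.248871.
Expected number = 561 × 0.248871 = 140.

140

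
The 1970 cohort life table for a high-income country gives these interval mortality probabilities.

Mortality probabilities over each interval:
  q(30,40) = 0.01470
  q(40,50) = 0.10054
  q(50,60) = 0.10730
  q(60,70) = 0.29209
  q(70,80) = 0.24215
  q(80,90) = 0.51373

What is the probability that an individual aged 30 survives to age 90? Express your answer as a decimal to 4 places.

Chaining the interval survival probabilities: (1 − 0.01470) × (1 − 0.10054) × (1 − 0.10730) × (1 − 0.29209) × (1 − 0.24215) × (1 − 0.51373).
= 0.98530 × 0.89946 × 0.89270 × 0.70791 × 0.75785 × 0.48627 = 0.206393.

0.2064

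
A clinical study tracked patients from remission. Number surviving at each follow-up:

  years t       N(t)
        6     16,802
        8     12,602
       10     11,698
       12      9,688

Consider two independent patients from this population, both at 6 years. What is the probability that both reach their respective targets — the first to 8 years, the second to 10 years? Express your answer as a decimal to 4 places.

p₁ = N(8)/N(6) = 12,602/16,802 = 0.750030; p₂ = N(10)/N(6) = 11,698/16,802 = 0.696227.
P(both) = p₁ × p₂ = 0.750030 × 0.696227 = 0.522191.

0.5222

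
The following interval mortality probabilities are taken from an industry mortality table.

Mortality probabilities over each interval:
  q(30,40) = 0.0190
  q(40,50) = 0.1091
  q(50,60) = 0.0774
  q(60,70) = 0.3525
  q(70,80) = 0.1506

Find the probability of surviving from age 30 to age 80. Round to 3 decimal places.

The overall survival probability is (1 − 0.0190) × (1 − 0.1091) × (1 − 0.0774) × (1 − 0.3525) × (1 − 0.1506).
= 0.9810 × 0.8909 × 0.9226 × 0.6475 × 0.8494 = 0.443469.

0.443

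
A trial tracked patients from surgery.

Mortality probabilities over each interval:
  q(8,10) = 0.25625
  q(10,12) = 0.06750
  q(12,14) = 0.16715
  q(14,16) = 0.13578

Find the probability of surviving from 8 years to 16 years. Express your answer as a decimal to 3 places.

The overall survival probability is (1 − 0.25625) × (1 − 0.06750) × (1 − 0.16715) × (1 − 0.13578).
= 0.74375 × 0.93250 × 0.83285 × 0.86422 = 0.499191.

0.499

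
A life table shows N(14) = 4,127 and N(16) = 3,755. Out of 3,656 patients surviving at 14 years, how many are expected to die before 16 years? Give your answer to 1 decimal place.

The relevant probability is 1 − 3,755/4,127 = 0.090138.
Expected number = 3,656 × 0.090138 = 329.5.

329.5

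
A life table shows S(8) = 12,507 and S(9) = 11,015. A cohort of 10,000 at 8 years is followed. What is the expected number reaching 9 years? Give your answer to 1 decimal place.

The relevant probability is 11,015/12,507 = 0.880707.
Expected number = 10,000 × 0.880707 = 8807.1.

8807.1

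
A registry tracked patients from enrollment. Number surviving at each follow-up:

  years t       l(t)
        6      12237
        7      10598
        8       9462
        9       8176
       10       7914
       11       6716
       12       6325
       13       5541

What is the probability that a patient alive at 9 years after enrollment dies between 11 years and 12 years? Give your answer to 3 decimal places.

This is the probability of reaching 11 but not 12, conditional on being alive at 9: (l(11) − l(12)) / l(9).
= (6716 − 6325) / 8176 = 391 / 8176 = 0.047823.

0.048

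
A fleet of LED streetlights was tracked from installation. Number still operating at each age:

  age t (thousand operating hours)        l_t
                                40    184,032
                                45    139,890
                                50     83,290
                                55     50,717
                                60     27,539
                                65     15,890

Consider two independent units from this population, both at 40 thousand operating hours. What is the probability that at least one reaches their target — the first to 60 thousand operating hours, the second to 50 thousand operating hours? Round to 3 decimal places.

0.535

p₁ = l_60/l_40 = 27,539/184,032 = 0.149642; p₂ = l_50/l_40 = 83,290/184,032 = 0.452584.
P(at least one) = 1 − (1−p₁)(1−p₂) = 1 − 0.850358 × 0.547416 = 0.534500.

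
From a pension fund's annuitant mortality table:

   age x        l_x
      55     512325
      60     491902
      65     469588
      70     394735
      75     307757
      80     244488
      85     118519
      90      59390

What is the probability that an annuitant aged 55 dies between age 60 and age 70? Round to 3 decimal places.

0.190

We want 5|10q55 = (l_60 − l_70)/l_55.
This is the probability of reaching 60 but not 70, conditional on being alive at 55: (l_60 − l_70) / l_55.
= (491902 − 394735) / 512325 = 97167 / 512325 = 0.189659.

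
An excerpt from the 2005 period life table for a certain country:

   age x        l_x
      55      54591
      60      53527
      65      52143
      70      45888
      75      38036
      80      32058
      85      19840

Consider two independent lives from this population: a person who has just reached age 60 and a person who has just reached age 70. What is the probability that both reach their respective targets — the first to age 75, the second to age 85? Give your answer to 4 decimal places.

p₁ = l_75/l_60 = 38036/53527 = 0.710595; p₂ = l_85/l_70 = 19840/45888 = 0.432357.
P(both) = p₁ × p₂ = 0.710595 × 0.432357 = 0.307231.

0.3072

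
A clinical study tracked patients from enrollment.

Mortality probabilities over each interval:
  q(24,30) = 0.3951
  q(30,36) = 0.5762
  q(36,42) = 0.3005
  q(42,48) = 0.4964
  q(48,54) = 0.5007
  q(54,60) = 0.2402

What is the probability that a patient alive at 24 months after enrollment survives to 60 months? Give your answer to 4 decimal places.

0.0343

Chaining the interval survival probabilities: (1 − 0.3951) × (1 − 0.5762) × (1 − 0.3005) × (1 − 0.4964) × (1 − 0.5007) × (1 − 0.2402).
= 0.6049 × 0.4238 × 0.6995 × 0.5036 × 0.4993 × 0.7598 = 0.034259.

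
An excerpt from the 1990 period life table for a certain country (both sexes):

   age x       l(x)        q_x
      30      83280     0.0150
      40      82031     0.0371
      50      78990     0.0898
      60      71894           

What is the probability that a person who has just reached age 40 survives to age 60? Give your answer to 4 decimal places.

0.8764

The conditional survival probability is l(60)/l(40) = 71894/82031 = 0.876425.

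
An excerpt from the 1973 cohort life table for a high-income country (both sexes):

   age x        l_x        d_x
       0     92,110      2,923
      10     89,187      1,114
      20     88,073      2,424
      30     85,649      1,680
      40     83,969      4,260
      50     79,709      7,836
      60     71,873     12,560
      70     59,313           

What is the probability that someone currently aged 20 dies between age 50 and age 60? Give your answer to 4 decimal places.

0.0890

This is the probability of reaching 50 but not 60, conditional on being alive at 20: (l_50 − l_60) / l_20.
= (79,709 − 71,873) / 88,073 = 7,836 / 88,073 = 0.088972.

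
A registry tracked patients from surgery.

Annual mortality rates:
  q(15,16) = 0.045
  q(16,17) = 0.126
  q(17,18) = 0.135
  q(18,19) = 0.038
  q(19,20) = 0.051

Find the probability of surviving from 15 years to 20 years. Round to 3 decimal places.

Survival from 15 to 20 is the product of surviving each interval: (1 − 0.045) × (1 − 0.126) × (1 − 0.135) × (1 − 0.038) × (1 − 0.051).
= 0.955 × 0.874 × 0.865 × 0.962 × 0.949 = 0.659132.

0.659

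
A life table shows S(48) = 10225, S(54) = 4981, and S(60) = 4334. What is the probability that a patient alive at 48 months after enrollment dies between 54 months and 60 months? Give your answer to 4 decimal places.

0.0633

This is the probability of reaching 54 but not 60, conditional on being alive at 48: (S(54) − S(60)) / S(48).
= (4981 − 4334) / 10225 = 647 / 10225 = 0.063276.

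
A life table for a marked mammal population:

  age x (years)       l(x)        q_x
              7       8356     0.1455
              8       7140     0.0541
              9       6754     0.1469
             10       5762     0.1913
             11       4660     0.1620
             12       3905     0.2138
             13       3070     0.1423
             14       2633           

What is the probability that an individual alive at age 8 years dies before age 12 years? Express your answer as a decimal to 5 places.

P(die before 12 | alive at 8) = 1 − l(12)/l(8) = 1 − 3905/7140 = (3235)/7140 = 0.453081.

0.45308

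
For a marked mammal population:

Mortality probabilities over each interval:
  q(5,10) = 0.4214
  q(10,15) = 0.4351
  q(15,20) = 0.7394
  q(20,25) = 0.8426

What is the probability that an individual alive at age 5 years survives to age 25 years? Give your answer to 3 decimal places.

Chaining the interval survival probabilities: (1 − 0.4214) × (1 − 0.4351) × (1 − 0.7394) × (1 − 0.8426).
= 0.5786 × 0.5649 × 0.2606 × 0.1574 = 0.013407.

0.013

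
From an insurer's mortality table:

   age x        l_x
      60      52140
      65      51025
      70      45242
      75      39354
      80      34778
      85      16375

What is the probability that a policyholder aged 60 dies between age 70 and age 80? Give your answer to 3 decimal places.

0.201

We want 10|10q60 = (l_70 − l_80)/l_60.
This is the probability of reaching 70 but not 80, conditional on being alive at 60: (l_70 − l_80) / l_60.
= (45242 − 34778) / 52140 = 10464 / 52140 = 0.200690.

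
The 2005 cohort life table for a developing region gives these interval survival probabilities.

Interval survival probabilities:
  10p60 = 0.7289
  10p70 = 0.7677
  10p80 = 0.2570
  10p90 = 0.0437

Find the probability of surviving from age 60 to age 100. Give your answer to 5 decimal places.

The overall survival probability is 0.7289 × 0.7677 × 0.2570 × 0.0437.
= 0.006285.

0.00628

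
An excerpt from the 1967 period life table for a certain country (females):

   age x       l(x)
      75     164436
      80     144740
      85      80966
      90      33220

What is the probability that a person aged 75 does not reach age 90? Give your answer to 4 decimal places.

0.7980

P(die before 90 | alive at 75) = 1 − l(90)/l(75) = 1 − 33220/164436 = (131216)/164436 = 0.797976.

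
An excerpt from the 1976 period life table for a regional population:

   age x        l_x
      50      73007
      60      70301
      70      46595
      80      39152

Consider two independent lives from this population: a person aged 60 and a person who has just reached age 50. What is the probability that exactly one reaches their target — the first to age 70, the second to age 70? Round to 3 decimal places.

p₁ = l_70/l_60 = 46595/70301 = 0.662793; p₂ = l_70/l_50 = 46595/73007 = 0.638226.
P(exactly one) = p₁(1−p₂) + (1−p₁)p₂ = 0.239781 + 0.215214 = 0.454996.

0.455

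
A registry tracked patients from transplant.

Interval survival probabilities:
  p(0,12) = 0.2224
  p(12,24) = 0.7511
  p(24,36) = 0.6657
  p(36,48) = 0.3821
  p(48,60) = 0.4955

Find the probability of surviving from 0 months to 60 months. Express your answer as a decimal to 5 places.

0.02105

Chaining the interval survival probabilities: 0.2224 × 0.7511 × 0.6657 × 0.3821 × 0.4955.
= 0.021054.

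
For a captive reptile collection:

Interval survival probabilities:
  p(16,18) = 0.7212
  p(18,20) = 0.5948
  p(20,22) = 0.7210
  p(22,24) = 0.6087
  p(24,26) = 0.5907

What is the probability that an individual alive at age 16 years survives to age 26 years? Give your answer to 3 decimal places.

P(survive 16→26) = 0.7212 × 0.5948 × 0.7210 × 0.6087 × 0.5907.
= 0.111207.

0.111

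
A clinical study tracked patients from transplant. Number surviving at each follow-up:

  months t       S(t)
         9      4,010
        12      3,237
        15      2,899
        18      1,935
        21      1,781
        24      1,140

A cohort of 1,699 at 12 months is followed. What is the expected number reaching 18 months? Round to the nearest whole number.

The relevant probability is 1,935/3,237 = 0.597776.
Expected number = 1,699 × 0.597776 = 1016.

1016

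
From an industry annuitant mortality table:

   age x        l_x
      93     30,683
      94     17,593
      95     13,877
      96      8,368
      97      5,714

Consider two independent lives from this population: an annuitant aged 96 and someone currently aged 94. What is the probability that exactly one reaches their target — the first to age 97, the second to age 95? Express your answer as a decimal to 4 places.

p₁ = l_97/l_96 = 5,714/8,368 = 0.682839; p₂ = l_95/l_94 = 13,877/17,593 = 0.788780.
P(exactly one) = p₁(1−p₂) + (1−p₁)p₂ = 0.144229 + 0.250170 = 0.394400.

0.3944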